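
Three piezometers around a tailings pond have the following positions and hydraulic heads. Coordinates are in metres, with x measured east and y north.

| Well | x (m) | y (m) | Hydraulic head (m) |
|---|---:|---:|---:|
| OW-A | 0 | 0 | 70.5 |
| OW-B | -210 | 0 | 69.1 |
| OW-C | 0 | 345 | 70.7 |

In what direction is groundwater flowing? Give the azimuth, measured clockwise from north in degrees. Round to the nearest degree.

265°

∂h/∂x = (69.1 − 70.5) / (-210 − 0) = +0.006667
∂h/∂y = (70.7 − 70.5) / (345 − 0) = +0.0005797
Flow direction (−∇h) has components (-0.006667 E, -0.0005797 N).
Azimuth = atan2(E, N) = atan2(-0.006667, -0.0005797) = 265.0° ≈ 265°.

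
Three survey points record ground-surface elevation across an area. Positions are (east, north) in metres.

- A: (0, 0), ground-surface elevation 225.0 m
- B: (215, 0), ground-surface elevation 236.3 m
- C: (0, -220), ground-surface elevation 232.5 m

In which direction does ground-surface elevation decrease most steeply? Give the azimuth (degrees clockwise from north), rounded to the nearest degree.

303°

∂z/∂x = (236.3 − 225.0) / (215 − 0) = +0.05256
∂z/∂y = (232.5 − 225.0) / (-220 − 0) = -0.03409
Steepest decrease is along −∇f: components (-0.05256 E, +0.03409 N).
Azimuth = atan2(-0.05256, +0.03409) = 303.0° ≈ 303°.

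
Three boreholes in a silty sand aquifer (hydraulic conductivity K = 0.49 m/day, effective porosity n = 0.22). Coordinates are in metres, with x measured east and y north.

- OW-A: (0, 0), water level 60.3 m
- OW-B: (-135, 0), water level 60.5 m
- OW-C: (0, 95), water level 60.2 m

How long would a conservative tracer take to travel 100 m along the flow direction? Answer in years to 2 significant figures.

∂h/∂x = (60.5 − 60.3) / (-135 − 0) = -0.001481
∂h/∂y = (60.2 − 60.3) / (95 − 0) = -0.001053
|∇h| = √(-0.001481² + -0.001053²) = 0.001817
Seepage velocity v = K·i/n = 0.49 × 0.001817 / 0.22 = 0.004047 m/day.
t = 100 / 0.004047 = 2.471e+04 days = 67.7 years.

68 years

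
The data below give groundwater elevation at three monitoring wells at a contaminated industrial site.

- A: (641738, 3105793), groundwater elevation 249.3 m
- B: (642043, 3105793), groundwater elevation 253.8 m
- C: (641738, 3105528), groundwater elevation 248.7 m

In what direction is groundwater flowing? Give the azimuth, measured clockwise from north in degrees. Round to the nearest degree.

∂h/∂x = (253.8 − 249.3) / (642043 − 641738) = +0.01475
∂h/∂y = (248.7 − 249.3) / (3105528 − 3105793) = +0.002264
Flow direction (−∇h) has components (-0.01475 E, -0.002264 N).
Azimuth = atan2(E, N) = atan2(-0.01475, -0.002264) = 261.3° ≈ 261°.

261°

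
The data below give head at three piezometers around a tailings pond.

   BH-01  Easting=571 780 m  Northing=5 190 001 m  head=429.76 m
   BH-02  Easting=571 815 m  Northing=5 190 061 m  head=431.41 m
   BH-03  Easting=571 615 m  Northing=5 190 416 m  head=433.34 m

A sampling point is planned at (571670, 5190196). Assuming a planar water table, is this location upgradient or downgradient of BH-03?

downgradient

Three-point gradient (reference BH-01): Δ to BH-02 = (35, 60, +1.65), Δ to BH-03 = (-165, 415, +3.58).
∂h/∂x = +0.01924, ∂h/∂y = +0.01628 (det = 24425).
Head at (571670, 5190196) = 429.76 + (+0.01924)·(-110) + (+0.01628)·(195) = 430.82 m.
That is lower than the 433.34 m at BH-03, so the point is downgradient.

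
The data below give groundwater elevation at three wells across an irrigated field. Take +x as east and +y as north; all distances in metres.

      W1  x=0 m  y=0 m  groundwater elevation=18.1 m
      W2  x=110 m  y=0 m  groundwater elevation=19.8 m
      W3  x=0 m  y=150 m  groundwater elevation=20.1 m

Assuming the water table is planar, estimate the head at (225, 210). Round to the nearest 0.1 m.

24.4 m

∂h/∂x = (19.8 − 18.1) / (110 − 0) = +0.01545
∂h/∂y = (20.1 − 18.1) / (150 − 0) = +0.01333
h(225, 210) = 18.1 + (+0.01545)·(225) + (+0.01333)·(210) = 18.1 +3.477 +2.800 = 24.377 m.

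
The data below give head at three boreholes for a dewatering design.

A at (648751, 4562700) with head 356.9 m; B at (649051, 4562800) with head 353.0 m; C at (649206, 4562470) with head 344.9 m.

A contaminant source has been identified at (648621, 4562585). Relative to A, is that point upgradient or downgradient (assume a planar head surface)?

upgradient

Taking A as reference: B−A = (300, 100, -3.9); C−A = (455, -230, -12.0).
Determinant of the coordinate differences = 300·(-230) − 455·100 = -114500.
∂h/∂x = [(-3.9)·(-230) − (-12.0)·100] / -114500 = -0.01831
∂h/∂y = [300·(-12.0) − 455·(-3.9)] / -114500 = +0.01594
Head at (648621, 4562585) = 356.9 + (-0.01831)·(-130) + (+0.01594)·(-115) = 357.45 m.
That is higher than the 356.9 m at A, so the point is upgradient.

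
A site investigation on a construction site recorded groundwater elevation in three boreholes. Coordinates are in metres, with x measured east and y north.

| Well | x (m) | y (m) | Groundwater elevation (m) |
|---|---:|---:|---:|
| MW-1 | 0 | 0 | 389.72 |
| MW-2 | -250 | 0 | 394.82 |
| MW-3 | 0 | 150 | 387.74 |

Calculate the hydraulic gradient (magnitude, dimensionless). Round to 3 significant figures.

0.0243

∂h/∂x = (394.82 − 389.72) / (-250 − 0) = -0.02040
∂h/∂y = (387.74 − 389.72) / (150 − 0) = -0.01320
|∇h| = √(-0.02040² + -0.01320²) = 0.0243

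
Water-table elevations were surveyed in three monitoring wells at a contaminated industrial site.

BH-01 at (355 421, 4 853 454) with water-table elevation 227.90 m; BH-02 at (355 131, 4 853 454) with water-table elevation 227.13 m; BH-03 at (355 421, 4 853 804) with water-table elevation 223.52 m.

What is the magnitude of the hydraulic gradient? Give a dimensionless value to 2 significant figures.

0.013

∂h/∂x = (227.13 − 227.90) / (355131 − 355421) = +0.002655
∂h/∂y = (223.52 − 227.90) / (4853804 − 4853454) = -0.01251
|∇h| = √(0.002655² + -0.01251²) = 0.01279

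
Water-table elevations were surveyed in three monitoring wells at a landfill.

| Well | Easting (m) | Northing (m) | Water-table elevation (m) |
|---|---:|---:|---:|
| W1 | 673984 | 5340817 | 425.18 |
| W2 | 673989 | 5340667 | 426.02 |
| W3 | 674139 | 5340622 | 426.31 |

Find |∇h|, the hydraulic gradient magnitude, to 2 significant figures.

Differences from W1: to W2 (Δx, Δy, Δh) = (5, -150, +0.84); to W3 = (155, -195, +1.13).
Determinant of the coordinate differences = 5·(-195) − 155·(-150) = 22275.
∂h/∂x = [(+0.84)·(-195) − (+1.13)·(-150)] / 22275 = +0.0002559
∂h/∂y = [5·(+1.13) − 155·(+0.84)] / 22275 = -0.005591
|∇h| = √(0.0002559² + -0.005591²) = 0.005597

0.0056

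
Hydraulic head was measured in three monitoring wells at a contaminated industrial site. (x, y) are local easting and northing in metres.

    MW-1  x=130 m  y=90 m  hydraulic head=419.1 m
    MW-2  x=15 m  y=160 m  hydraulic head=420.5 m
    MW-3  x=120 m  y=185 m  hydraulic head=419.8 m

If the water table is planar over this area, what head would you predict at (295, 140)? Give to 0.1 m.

418.1 m

Differences from MW-1: to MW-2 (Δx, Δy, Δh) = (-115, 70, +1.4); to MW-3 = (-10, 95, +0.7).
Solve a·Δx + b·Δy = Δh: det = (-115)·95 − (-10)·70 = -10225.
∂h/∂x = [(+1.4)·95 − (+0.7)·70] / -10225 = -0.008215
∂h/∂y = [(-115)·(+0.7) − (-10)·(+1.4)] / -10225 = +0.006504
h(295, 140) = 419.1 + (-0.008215)·(165) + (+0.006504)·(50) = 419.1 -1.356 +0.325 = 418.070 m.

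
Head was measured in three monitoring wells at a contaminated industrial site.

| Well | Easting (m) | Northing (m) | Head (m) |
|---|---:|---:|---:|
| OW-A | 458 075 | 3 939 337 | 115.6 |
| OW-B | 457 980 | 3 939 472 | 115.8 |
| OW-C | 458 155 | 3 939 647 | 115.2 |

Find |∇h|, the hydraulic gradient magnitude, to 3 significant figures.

With h = a·x + b·y + c and OW-A as origin, the differences give:
  (-95)·a + 135·b = +0.2
  80·a + 310·b = -0.4
Eliminate b (×310 and ×135, subtract): -40250·a = 116.00 → a = ∂h/∂x = -0.002882
Back-substitute: b = ∂h/∂y = -0.0005466.
|∇h| = √(-0.002882² + -0.0005466²) = 0.002933

0.00293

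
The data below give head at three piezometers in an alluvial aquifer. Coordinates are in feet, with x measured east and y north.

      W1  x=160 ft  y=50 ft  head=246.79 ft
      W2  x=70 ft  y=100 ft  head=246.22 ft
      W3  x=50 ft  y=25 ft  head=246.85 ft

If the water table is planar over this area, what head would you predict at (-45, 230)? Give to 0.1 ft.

Differences from W1: to W2 (Δx, Δy, Δh) = (-90, 50, -0.57); to W3 = (-110, -25, +0.06).
Solve a·Δx + b·Δy = Δh: det = (-90)·(-25) − (-110)·50 = 7750.
∂h/∂x = [(-0.57)·(-25) − (+0.06)·50] / 7750 = +0.001452
∂h/∂y = [(-90)·(+0.06) − (-110)·(-0.57)] / 7750 = -0.008787
h(-45, 230) = 246.79 + (+0.001452)·(-205) + (-0.008787)·(180) = 246.79 -0.298 -1.582 = 244.911 ft.

244.9 ft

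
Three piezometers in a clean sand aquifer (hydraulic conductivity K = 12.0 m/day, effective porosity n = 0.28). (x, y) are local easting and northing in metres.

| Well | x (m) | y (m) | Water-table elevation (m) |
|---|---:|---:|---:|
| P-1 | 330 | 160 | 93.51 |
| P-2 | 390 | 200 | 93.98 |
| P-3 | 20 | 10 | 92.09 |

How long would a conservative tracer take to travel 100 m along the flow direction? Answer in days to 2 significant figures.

130 days

Three-point gradient (reference P-1): Δ to P-2 = (60, 40, +0.47), Δ to P-3 = (-310, -150, -1.42).
∂h/∂x = -0.004029, ∂h/∂y = +0.01779 (det = 3400).
|∇h| = √(-0.004029² + 0.01779²) = 0.01824
Seepage velocity v = K·i/n = 12.0 × 0.01824 / 0.28 = 0.7817 m/day.
t = 100 / 0.7817 = 127.9 days.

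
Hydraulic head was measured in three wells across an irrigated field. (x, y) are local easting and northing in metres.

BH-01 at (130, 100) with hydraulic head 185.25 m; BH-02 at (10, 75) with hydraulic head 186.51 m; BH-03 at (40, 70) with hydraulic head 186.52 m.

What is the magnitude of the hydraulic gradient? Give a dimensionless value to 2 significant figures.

0.029

With h = a·x + b·y + c and BH-01 as origin, the differences give:
  (-120)·a + (-25)·b = +1.26
  (-90)·a + (-30)·b = +1.27
Eliminate b (×(-30) and ×(-25), subtract): 1350·a = -6.050 → a = ∂h/∂x = -0.004481
Back-substitute: b = ∂h/∂y = -0.02889.
|∇h| = √(-0.004481² + -0.02889²) = 0.02924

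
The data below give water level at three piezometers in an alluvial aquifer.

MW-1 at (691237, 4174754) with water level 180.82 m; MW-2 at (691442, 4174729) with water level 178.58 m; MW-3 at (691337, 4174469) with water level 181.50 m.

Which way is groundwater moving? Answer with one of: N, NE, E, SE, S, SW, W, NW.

Differences from MW-1: to MW-2 (Δx, Δy, Δh) = (205, -25, -2.24); to MW-3 = (100, -285, +0.68).
Solve a·Δx + b·Δy = Δh: det = 205·(-285) − 100·(-25) = -55925.
∂h/∂x = [(-2.24)·(-285) − (+0.68)·(-25)] / -55925 = -0.01172
∂h/∂y = [205·(+0.68) − 100·(-2.24)] / -55925 = -0.006498
Flow = −∇h = (+0.01172 east, +0.006498 north), which points northeast.

NE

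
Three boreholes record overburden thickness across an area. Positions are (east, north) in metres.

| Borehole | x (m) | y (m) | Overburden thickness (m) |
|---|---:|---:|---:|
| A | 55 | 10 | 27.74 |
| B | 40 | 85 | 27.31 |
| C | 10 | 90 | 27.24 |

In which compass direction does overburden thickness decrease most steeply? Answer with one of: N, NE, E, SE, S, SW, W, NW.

With d = a·x + b·y + c and A as origin, the differences give:
  (-15)·a + 75·b = -0.43
  (-45)·a + 80·b = -0.50
Eliminate b (×80 and ×75, subtract): 2175·a = 3.100 → a = ∂d/∂x = +0.001425
Back-substitute: b = ∂d/∂y = -0.005448.
Steepest decrease is along −∇f = (-0.001425 E, +0.005448 N) → north.

N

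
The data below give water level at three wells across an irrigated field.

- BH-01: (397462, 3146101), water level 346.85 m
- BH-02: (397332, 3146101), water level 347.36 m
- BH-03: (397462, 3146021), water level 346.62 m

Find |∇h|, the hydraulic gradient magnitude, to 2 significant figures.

0.0049

∂h/∂x = (347.36 − 346.85) / (397332 − 397462) = -0.003923
∂h/∂y = (346.62 − 346.85) / (3146021 − 3146101) = +0.002875
|∇h| = √(-0.003923² + 0.002875²) = 0.004864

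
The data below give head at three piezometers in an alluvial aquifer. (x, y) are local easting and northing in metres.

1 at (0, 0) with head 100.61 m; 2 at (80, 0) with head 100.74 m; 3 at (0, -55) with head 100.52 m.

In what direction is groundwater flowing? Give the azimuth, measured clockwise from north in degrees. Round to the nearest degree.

225°

∂h/∂x = (100.74 − 100.61) / (80 − 0) = +0.001625
∂h/∂y = (100.52 − 100.61) / (-55 − 0) = +0.001636
Flow direction (−∇h) has components (-0.001625 E, -0.001636 N).
Azimuth = atan2(E, N) = atan2(-0.001625, -0.001636) = 224.8° ≈ 225°.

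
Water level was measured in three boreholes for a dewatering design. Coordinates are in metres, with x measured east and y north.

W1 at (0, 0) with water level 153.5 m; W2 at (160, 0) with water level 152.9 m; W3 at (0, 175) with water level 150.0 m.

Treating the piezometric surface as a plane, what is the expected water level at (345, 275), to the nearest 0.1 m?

∂h/∂x = (152.9 − 153.5) / (160 − 0) = -0.003750
∂h/∂y = (150.0 − 153.5) / (175 − 0) = -0.02000
h(345, 275) = 153.5 + (-0.003750)·(345) + (-0.02000)·(275) = 153.5 -1.294 -5.500 = 146.706 m.

146.7 m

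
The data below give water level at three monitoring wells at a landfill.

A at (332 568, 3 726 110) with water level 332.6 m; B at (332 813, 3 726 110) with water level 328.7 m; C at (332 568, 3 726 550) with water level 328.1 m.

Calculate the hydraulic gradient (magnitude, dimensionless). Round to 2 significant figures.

0.019

∂h/∂x = (328.7 − 332.6) / (332813 − 332568) = -0.01592
∂h/∂y = (328.1 − 332.6) / (3726550 − 3726110) = -0.01023
|∇h| = √(-0.01592² + -0.01023²) = 0.01892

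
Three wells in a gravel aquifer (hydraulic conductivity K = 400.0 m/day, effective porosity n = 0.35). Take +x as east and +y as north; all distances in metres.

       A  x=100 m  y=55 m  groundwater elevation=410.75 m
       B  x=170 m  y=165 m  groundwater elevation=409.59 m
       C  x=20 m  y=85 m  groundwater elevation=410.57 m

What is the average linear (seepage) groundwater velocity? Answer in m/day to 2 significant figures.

11 m/day

With h = a·x + b·y + c and A as origin, the differences give:
  70·a + 110·b = -1.16
  (-80)·a + 30·b = -0.18
Eliminate b (×30 and ×110, subtract): 10900·a = -15.000 → a = ∂h/∂x = -0.001376
Back-substitute: b = ∂h/∂y = -0.009670.
|∇h| = √(-0.001376² + -0.009670²) = 0.009767
Seepage velocity v = K·i/n = 400.0 × 0.009767 / 0.35 = 11.16 m/day.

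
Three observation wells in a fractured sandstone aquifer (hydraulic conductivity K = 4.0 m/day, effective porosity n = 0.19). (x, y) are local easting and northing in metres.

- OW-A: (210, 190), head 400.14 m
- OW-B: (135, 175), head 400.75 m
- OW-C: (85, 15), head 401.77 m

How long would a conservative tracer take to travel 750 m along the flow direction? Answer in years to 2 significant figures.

12 years

Differences from OW-A: to OW-B (Δx, Δy, Δh) = (-75, -15, +0.61); to OW-C = (-125, -175, +1.63).
Determinant of the coordinate differences = (-75)·(-175) − (-125)·(-15) = 11250.
∂h/∂x = [(+0.61)·(-175) − (+1.63)·(-15)] / 11250 = -0.007316
∂h/∂y = [(-75)·(+1.63) − (-125)·(+0.61)] / 11250 = -0.004089
|∇h| = √(-0.007316² + -0.004089²) = 0.008381
Seepage velocity v = K·i/n = 4.0 × 0.008381 / 0.19 = 0.1764 m/day.
t = 750 / 0.1764 = 4252 days = 11.6 years.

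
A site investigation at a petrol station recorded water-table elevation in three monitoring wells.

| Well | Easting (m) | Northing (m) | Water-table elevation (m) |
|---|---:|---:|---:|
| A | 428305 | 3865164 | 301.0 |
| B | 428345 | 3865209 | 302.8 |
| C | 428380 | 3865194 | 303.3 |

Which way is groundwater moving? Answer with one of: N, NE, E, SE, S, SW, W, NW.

SW

Taking A as reference: B−A = (40, 45, +1.8); C−A = (75, 30, +2.3).
Solve a·Δx + b·Δy = Δh: det = 40·30 − 75·45 = -2175.
∂h/∂x = [(+1.8)·30 − (+2.3)·45] / -2175 = +0.02276
∂h/∂y = [40·(+2.3) − 75·(+1.8)] / -2175 = +0.01977
Flow = −∇h = (-0.02276 east, -0.01977 north), which points southwest.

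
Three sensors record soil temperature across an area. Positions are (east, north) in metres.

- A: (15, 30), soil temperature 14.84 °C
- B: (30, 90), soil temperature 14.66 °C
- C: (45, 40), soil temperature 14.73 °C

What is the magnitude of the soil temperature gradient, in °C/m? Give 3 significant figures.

With T = a·x + b·y + c and A as origin, the differences give:
  15·a + 60·b = -0.18
  30·a + 10·b = -0.11
Eliminate b (×10 and ×60, subtract): -1650·a = 4.800 → a = ∂T/∂x = -0.002909
Back-substitute: b = ∂T/∂y = -0.002273.
|∇f| = √(-0.002909² + -0.002273²) = 0.003692 °C/m

0.00369 °C/m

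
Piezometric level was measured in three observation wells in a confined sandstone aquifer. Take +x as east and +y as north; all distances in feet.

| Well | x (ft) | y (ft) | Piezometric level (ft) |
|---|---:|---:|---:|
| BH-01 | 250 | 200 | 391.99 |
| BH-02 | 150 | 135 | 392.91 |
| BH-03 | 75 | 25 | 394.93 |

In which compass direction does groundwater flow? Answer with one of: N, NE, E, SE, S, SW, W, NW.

N

With h = a·x + b·y + c and BH-01 as origin, the differences give:
  (-100)·a + (-65)·b = +0.92
  (-175)·a + (-175)·b = +2.94
Eliminate b (×(-175) and ×(-65), subtract): 6125·a = 30.100 → a = ∂h/∂x = +0.004914
Back-substitute: b = ∂h/∂y = -0.02171.
Flow = −∇h = (-0.004914 east, +0.02171 north), which points north.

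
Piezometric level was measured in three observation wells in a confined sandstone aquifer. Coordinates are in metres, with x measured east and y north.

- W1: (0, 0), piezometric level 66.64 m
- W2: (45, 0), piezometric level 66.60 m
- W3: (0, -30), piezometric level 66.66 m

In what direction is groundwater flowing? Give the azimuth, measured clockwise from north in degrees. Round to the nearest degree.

053°

∂h/∂x = (66.60 − 66.64) / (45 − 0) = -0.0008889
∂h/∂y = (66.66 − 66.64) / (-30 − 0) = -0.0006667
Flow direction (−∇h) has components (+0.0008889 E, +0.0006667 N).
Azimuth = atan2(E, N) = atan2(+0.0008889, +0.0006667) = 53.1° ≈ 053°.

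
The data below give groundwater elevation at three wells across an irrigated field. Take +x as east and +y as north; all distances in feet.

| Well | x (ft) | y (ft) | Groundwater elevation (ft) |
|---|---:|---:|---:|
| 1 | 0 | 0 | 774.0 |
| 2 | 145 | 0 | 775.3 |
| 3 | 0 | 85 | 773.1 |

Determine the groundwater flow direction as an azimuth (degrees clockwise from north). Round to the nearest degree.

∂h/∂x = (775.3 − 774.0) / (145 − 0) = +0.008966
∂h/∂y = (773.1 − 774.0) / (85 − 0) = -0.01059
Flow direction (−∇h) has components (-0.008966 E, +0.01059 N).
Azimuth = atan2(E, N) = atan2(-0.008966, +0.01059) = 319.7° ≈ 320°.

320°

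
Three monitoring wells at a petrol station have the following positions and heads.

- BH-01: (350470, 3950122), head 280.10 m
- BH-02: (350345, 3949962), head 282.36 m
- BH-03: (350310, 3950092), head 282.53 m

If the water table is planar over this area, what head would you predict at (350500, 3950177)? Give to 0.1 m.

Differences from BH-01: to BH-02 (Δx, Δy, Δh) = (-125, -160, +2.26); to BH-03 = (-160, -30, +2.43).
Solve a·Δx + b·Δy = Δh: det = (-125)·(-30) − (-160)·(-160) = -21850.
∂h/∂x = [(+2.26)·(-30) − (+2.43)·(-160)] / -21850 = -0.01469
∂h/∂y = [(-125)·(+2.43) − (-160)·(+2.26)] / -21850 = -0.002648
h(350500, 3950177) = 280.10 + (-0.01469)·(30) + (-0.002648)·(55) = 280.10 -0.441 -0.146 = 279.514 m.

279.5 m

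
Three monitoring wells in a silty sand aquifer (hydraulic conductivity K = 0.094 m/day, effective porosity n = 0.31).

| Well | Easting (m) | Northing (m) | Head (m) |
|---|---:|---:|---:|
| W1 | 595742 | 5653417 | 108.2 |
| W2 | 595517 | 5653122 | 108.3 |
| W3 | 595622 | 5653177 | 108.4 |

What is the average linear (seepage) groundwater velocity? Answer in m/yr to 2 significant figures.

Differences from W1: to W2 (Δx, Δy, Δh) = (-225, -295, +0.1); to W3 = (-120, -240, +0.2).
Determinant of the coordinate differences = (-225)·(-240) − (-120)·(-295) = 18600.
∂h/∂x = [(+0.1)·(-240) − (+0.2)·(-295)] / 18600 = +0.001882
∂h/∂y = [(-225)·(+0.2) − (-120)·(+0.1)] / 18600 = -0.001774
|∇h| = √(0.001882² + -0.001774²) = 0.002586
Seepage velocity v = K·i/n = 0.094 × 0.002586 / 0.31 = 0.0007841 m/day = 0.2864 m/yr.

0.29 m/yr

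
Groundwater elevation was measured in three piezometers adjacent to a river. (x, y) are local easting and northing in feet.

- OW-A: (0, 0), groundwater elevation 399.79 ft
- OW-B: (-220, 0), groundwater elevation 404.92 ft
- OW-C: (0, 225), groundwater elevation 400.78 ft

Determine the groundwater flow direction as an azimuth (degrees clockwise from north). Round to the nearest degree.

101°

∂h/∂x = (404.92 − 399.79) / (-220 − 0) = -0.02332
∂h/∂y = (400.78 − 399.79) / (225 − 0) = +0.004400
Flow direction (−∇h) has components (+0.02332 E, -0.004400 N).
Azimuth = atan2(E, N) = atan2(+0.02332, -0.004400) = 100.7° ≈ 101°.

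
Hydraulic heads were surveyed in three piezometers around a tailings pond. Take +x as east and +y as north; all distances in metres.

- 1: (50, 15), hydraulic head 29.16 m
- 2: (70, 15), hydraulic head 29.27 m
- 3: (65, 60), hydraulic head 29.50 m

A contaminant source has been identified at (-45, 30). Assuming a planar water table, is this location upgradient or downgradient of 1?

Differences from 1: to 2 (Δx, Δy, Δh) = (20, 0, +0.11); to 3 = (15, 45, +0.34).
Determinant of the coordinate differences = 20·45 − 15·0 = 900.
∂h/∂x = [(+0.11)·45 − (+0.34)·0] / 900 = +0.005500
∂h/∂y = [20·(+0.34) − 15·(+0.11)] / 900 = +0.005722
Head at (-45, 30) = 29.16 + (+0.005500)·(-95) + (+0.005722)·(15) = 28.72 m.
That is lower than the 29.16 m at 1, so the point is downgradient.

downgradient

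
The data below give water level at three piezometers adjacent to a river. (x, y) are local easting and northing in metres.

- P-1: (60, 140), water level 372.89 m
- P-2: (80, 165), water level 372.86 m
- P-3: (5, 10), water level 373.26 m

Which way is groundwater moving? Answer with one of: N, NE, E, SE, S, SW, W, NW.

Differences from P-1: to P-2 (Δx, Δy, Δh) = (20, 25, -0.03); to P-3 = (-55, -130, +0.37).
Determinant of the coordinate differences = 20·(-130) − (-55)·25 = -1225.
∂h/∂x = [(-0.03)·(-130) − (+0.37)·25] / -1225 = +0.004367
∂h/∂y = [20·(+0.37) − (-55)·(-0.03)] / -1225 = -0.004694
Flow = −∇h = (-0.004367 east, +0.004694 north), which points northwest.

NW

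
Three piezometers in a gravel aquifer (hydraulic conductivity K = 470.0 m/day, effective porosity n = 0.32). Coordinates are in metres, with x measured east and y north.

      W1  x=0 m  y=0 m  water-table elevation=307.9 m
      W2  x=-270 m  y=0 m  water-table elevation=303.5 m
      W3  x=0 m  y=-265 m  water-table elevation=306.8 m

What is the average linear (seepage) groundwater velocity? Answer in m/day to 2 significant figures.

25 m/day

∂h/∂x = (303.5 − 307.9) / (-270 − 0) = +0.01630
∂h/∂y = (306.8 − 307.9) / (-265 − 0) = +0.004151
|∇h| = √(0.01630² + 0.004151²) = 0.01682
Seepage velocity v = K·i/n = 470.0 × 0.01682 / 0.32 = 24.7 m/day.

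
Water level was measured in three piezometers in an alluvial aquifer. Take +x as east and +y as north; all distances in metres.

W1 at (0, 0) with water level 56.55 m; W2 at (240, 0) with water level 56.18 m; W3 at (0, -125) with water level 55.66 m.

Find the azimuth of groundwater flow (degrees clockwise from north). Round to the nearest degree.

168°

∂h/∂x = (56.18 − 56.55) / (240 − 0) = -0.001542
∂h/∂y = (55.66 − 56.55) / (-125 − 0) = +0.007120
Flow direction (−∇h) has components (+0.001542 E, -0.007120 N).
Azimuth = atan2(E, N) = atan2(+0.001542, -0.007120) = 167.8° ≈ 168°.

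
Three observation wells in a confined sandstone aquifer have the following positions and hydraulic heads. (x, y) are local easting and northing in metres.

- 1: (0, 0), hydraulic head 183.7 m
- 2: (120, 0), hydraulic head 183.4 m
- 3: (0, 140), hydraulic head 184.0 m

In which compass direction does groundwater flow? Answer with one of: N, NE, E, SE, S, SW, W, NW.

SE

∂h/∂x = (183.4 − 183.7) / (120 − 0) = -0.002500
∂h/∂y = (184.0 − 183.7) / (140 − 0) = +0.002143
Flow = −∇h = (+0.002500 east, -0.002143 north), which points southeast.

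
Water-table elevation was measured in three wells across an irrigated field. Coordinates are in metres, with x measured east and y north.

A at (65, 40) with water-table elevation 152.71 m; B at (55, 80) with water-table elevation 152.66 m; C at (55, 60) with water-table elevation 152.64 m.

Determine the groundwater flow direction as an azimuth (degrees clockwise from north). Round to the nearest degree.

264°

Differences from A: to B (Δx, Δy, Δh) = (-10, 40, -0.05); to C = (-10, 20, -0.07).
Determinant of the coordinate differences = (-10)·20 − (-10)·40 = 200.
∂h/∂x = [(-0.05)·20 − (-0.07)·40] / 200 = +0.009000
∂h/∂y = [(-10)·(-0.07) − (-10)·(-0.05)] / 200 = +0.001000
Flow direction (−∇h) has components (-0.009000 E, -0.001000 N).
Azimuth = atan2(E, N) = atan2(-0.009000, -0.001000) = 263.7° ≈ 264°.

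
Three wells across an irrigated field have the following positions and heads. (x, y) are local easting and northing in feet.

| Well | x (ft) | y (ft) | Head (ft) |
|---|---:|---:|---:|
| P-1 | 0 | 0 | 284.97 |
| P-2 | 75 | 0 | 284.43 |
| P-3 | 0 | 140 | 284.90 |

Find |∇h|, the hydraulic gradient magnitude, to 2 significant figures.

0.0072

∂h/∂x = (284.43 − 284.97) / (75 − 0) = -0.007200
∂h/∂y = (284.90 − 284.97) / (140 − 0) = -0.0005000
|∇h| = √(-0.007200² + -0.0005000²) = 0.007217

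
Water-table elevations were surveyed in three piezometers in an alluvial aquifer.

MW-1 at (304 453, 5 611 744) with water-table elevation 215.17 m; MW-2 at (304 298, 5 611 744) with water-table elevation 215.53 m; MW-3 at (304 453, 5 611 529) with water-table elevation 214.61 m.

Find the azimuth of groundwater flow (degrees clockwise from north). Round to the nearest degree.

138°

∂h/∂x = (215.53 − 215.17) / (304298 − 304453) = -0.002323
∂h/∂y = (214.61 − 215.17) / (5611529 − 5611744) = +0.002605
Flow direction (−∇h) has components (+0.002323 E, -0.002605 N).
Azimuth = atan2(E, N) = atan2(+0.002323, -0.002605) = 138.3° ≈ 138°.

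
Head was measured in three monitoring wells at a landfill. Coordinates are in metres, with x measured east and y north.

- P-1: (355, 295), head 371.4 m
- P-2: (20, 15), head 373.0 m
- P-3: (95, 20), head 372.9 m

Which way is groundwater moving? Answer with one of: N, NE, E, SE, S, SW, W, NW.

N

With h = a·x + b·y + c and P-1 as origin, the differences give:
  (-335)·a + (-280)·b = +1.6
  (-260)·a + (-275)·b = +1.5
Eliminate b (×(-275) and ×(-280), subtract): 19325·a = -20.00 → a = ∂h/∂x = -0.001035
Back-substitute: b = ∂h/∂y = -0.004476.
Flow = −∇h = (+0.001035 east, +0.004476 north), which points north.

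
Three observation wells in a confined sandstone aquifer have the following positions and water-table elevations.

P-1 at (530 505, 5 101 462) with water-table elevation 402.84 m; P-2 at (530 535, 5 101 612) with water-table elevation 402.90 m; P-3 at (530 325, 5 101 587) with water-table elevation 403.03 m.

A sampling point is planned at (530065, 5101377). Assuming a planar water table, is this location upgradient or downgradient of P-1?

Differences from P-1: to P-2 (Δx, Δy, Δh) = (30, 150, +0.06); to P-3 = (-180, 125, +0.19).
Determinant of the coordinate differences = 30·125 − (-180)·150 = 30750.
∂h/∂x = [(+0.06)·125 − (+0.19)·150] / 30750 = -0.0006829
∂h/∂y = [30·(+0.19) − (-180)·(+0.06)] / 30750 = +0.0005366
Head at (530065, 5101377) = 402.84 + (-0.0006829)·(-440) + (+0.0005366)·(-85) = 403.09 m.
That is higher than the 402.84 m at P-1, so the point is upgradient.

upgradient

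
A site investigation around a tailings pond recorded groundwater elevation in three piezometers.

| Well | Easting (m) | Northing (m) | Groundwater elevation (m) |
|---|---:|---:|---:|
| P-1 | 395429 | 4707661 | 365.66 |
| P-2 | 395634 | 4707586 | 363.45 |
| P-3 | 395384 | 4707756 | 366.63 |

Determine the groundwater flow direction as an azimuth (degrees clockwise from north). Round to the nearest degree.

126°

Differences from P-1: to P-2 (Δx, Δy, Δh) = (205, -75, -2.21); to P-3 = (-45, 95, +0.97).
Solve a·Δx + b·Δy = Δh: det = 205·95 − (-45)·(-75) = 16100.
∂h/∂x = [(-2.21)·95 − (+0.97)·(-75)] / 16100 = -0.008522
∂h/∂y = [205·(+0.97) − (-45)·(-2.21)] / 16100 = +0.006174
Flow direction (−∇h) has components (+0.008522 E, -0.006174 N).
Azimuth = atan2(E, N) = atan2(+0.008522, -0.006174) = 125.9° ≈ 126°.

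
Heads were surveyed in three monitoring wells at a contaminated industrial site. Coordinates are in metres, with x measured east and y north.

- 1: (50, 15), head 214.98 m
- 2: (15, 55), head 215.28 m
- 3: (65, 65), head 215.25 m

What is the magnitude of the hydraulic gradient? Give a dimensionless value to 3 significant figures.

Differences from 1: to 2 (Δx, Δy, Δh) = (-35, 40, +0.30); to 3 = (15, 50, +0.27).
Solve a·Δx + b·Δy = Δh: det = (-35)·50 − 15·40 = -2350.
∂h/∂x = [(+0.30)·50 − (+0.27)·40] / -2350 = -0.001787
∂h/∂y = [(-35)·(+0.27) − 15·(+0.30)] / -2350 = +0.005936
|∇h| = √(-0.001787² + 0.005936²) = 0.006199

0.00620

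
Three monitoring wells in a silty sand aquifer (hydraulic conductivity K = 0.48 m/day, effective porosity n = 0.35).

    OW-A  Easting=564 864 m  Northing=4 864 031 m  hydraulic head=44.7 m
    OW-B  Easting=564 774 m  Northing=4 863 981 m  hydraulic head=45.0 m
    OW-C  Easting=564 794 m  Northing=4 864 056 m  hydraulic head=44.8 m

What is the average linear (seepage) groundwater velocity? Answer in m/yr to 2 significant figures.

Differences from OW-A: to OW-B (Δx, Δy, Δh) = (-90, -50, +0.3); to OW-C = (-70, 25, +0.1).
Determinant of the coordinate differences = (-90)·25 − (-70)·(-50) = -5750.
∂h/∂x = [(+0.3)·25 − (+0.1)·(-50)] / -5750 = -0.002174
∂h/∂y = [(-90)·(+0.1) − (-70)·(+0.3)] / -5750 = -0.002087
|∇h| = √(-0.002174² + -0.002087²) = 0.003014
Seepage velocity v = K·i/n = 0.48 × 0.003014 / 0.35 = 0.004133 m/day = 1.51 m/yr.

1.5 m/yr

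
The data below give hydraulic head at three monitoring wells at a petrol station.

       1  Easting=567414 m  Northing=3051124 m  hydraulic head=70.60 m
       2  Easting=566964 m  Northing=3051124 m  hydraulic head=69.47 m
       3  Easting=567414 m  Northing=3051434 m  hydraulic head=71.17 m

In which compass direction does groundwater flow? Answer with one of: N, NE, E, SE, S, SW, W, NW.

∂h/∂x = (69.47 − 70.60) / (566964 − 567414) = +0.002511
∂h/∂y = (71.17 − 70.60) / (3051434 − 3051124) = +0.001839
Flow = −∇h = (-0.002511 east, -0.001839 north), which points southwest.

SW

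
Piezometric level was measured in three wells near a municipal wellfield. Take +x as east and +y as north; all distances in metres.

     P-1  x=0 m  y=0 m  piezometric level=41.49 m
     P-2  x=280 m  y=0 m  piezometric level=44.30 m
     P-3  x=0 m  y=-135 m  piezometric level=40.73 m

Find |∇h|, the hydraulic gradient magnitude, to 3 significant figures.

0.0115

∂h/∂x = (44.30 − 41.49) / (280 − 0) = +0.01004
∂h/∂y = (40.73 − 41.49) / (-135 − 0) = +0.005630
|∇h| = √(0.01004² + 0.005630²) = 0.01151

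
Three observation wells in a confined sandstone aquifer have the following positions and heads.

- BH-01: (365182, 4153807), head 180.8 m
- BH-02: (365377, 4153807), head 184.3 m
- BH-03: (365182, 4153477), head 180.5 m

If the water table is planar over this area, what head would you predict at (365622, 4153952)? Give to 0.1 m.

∂h/∂x = (184.3 − 180.8) / (365377 − 365182) = +0.01795
∂h/∂y = (180.5 − 180.8) / (4153477 − 4153807) = +0.0009091
h(365622, 4153952) = 180.8 + (+0.01795)·(440) + (+0.0009091)·(145) = 180.8 +7.897 +0.132 = 188.829 m.

188.8 m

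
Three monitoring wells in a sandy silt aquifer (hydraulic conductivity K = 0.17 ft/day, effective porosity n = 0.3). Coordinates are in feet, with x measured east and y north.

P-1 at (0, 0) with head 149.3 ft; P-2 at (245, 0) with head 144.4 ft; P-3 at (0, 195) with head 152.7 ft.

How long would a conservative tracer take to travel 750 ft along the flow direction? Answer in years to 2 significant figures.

∂h/∂x = (144.4 − 149.3) / (245 − 0) = -0.02000
∂h/∂y = (152.7 − 149.3) / (195 − 0) = +0.01744
|∇h| = √(-0.02000² + 0.01744²) = 0.02654
Seepage velocity v = K·i/n = 0.17 × 0.02654 / 0.3 = 0.01504 ft/day.
t = 750 / 0.01504 = 4.987e+04 days = 137 years.

140 years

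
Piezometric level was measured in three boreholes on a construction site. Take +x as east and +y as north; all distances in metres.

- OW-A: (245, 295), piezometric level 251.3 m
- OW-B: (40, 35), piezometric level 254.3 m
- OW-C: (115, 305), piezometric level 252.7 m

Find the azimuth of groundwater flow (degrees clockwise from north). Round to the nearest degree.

With h = a·x + b·y + c and OW-A as origin, the differences give:
  (-205)·a + (-260)·b = +3.0
  (-130)·a + 10·b = +1.4
Eliminate b (×10 and ×(-260), subtract): -35850·a = 394.00 → a = ∂h/∂x = -0.01099
Back-substitute: b = ∂h/∂y = -0.002873.
Flow direction (−∇h) has components (+0.01099 E, +0.002873 N).
Azimuth = atan2(E, N) = atan2(+0.01099, +0.002873) = 75.3° ≈ 075°.

075°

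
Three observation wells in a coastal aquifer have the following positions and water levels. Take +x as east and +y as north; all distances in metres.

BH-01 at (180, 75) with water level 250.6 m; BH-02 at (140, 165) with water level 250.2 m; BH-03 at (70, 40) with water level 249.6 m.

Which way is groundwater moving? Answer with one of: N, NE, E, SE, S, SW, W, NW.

Differences from BH-01: to BH-02 (Δx, Δy, Δh) = (-40, 90, -0.4); to BH-03 = (-110, -35, -1.0).
Determinant of the coordinate differences = (-40)·(-35) − (-110)·90 = 11300.
∂h/∂x = [(-0.4)·(-35) − (-1.0)·90] / 11300 = +0.009204
∂h/∂y = [(-40)·(-1.0) − (-110)·(-0.4)] / 11300 = -0.0003540
Flow = −∇h = (-0.009204 east, +0.0003540 north), which points west.

W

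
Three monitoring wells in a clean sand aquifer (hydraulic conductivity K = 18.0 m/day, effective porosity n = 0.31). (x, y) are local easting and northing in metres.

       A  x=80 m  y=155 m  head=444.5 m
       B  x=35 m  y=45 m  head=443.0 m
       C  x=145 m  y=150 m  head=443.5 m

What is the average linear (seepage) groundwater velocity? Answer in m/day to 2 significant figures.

With h = a·x + b·y + c and A as origin, the differences give:
  (-45)·a + (-110)·b = -1.5
  65·a + (-5)·b = -1.0
Eliminate b (×(-5) and ×(-110), subtract): 7375·a = -102.50 → a = ∂h/∂x = -0.01390
Back-substitute: b = ∂h/∂y = +0.01932.
|∇h| = √(-0.01390² + 0.01932²) = 0.0238
Seepage velocity v = K·i/n = 18.0 × 0.0238 / 0.31 = 1.382 m/day.

1.4 m/day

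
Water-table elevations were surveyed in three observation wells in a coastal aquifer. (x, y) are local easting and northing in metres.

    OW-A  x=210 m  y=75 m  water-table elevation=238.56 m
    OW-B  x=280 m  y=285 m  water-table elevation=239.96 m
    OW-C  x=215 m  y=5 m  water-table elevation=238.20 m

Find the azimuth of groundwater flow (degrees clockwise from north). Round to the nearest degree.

With h = a·x + b·y + c and OW-A as origin, the differences give:
  70·a + 210·b = +1.40
  5·a + (-70)·b = -0.36
Eliminate b (×(-70) and ×210, subtract): -5950·a = -22.400 → a = ∂h/∂x = +0.003765
Back-substitute: b = ∂h/∂y = +0.005412.
Flow direction (−∇h) has components (-0.003765 E, -0.005412 N).
Azimuth = atan2(E, N) = atan2(-0.003765, -0.005412) = 214.8° ≈ 215°.

215°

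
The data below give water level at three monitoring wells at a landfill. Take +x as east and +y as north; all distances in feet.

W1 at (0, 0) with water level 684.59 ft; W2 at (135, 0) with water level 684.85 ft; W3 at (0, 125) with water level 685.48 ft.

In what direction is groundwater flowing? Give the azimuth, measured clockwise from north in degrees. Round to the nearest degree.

∂h/∂x = (684.85 − 684.59) / (135 − 0) = +0.001926
∂h/∂y = (685.48 − 684.59) / (125 − 0) = +0.007120
Flow direction (−∇h) has components (-0.001926 E, -0.007120 N).
Azimuth = atan2(E, N) = atan2(-0.001926, -0.007120) = 195.1° ≈ 195°.

195°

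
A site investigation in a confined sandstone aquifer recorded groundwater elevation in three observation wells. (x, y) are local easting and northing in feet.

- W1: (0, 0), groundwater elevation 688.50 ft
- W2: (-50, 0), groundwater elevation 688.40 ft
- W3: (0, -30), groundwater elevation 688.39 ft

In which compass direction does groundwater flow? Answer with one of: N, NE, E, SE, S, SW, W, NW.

∂h/∂x = (688.40 − 688.50) / (-50 − 0) = +0.002000
∂h/∂y = (688.39 − 688.50) / (-30 − 0) = +0.003667
Flow = −∇h = (-0.002000 east, -0.003667 north), which points southwest.

SW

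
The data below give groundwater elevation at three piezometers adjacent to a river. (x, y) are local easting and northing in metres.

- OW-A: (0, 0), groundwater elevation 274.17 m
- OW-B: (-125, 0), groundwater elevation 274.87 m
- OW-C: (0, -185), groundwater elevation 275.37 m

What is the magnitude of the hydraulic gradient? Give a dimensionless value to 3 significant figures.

0.00857

∂h/∂x = (274.87 − 274.17) / (-125 − 0) = -0.005600
∂h/∂y = (275.37 − 274.17) / (-185 − 0) = -0.006486
|∇h| = √(-0.005600² + -0.006486²) = 0.008569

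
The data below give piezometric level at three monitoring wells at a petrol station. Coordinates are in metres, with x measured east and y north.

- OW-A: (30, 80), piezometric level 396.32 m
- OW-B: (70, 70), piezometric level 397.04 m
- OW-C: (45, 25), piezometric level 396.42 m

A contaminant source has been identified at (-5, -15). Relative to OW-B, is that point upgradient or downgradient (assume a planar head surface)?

With h = a·x + b·y + c and OW-A as origin, the differences give:
  40·a + (-10)·b = +0.72
  15·a + (-55)·b = +0.10
Eliminate b (×(-55) and ×(-10), subtract): -2050·a = -38.600 → a = ∂h/∂x = +0.01883
Back-substitute: b = ∂h/∂y = +0.003317.
Head at (-5, -15) = 396.32 + (+0.01883)·(-35) + (+0.003317)·(-95) = 395.35 m.
That is lower than the 397.04 m at OW-B, so the point is downgradient.

downgradient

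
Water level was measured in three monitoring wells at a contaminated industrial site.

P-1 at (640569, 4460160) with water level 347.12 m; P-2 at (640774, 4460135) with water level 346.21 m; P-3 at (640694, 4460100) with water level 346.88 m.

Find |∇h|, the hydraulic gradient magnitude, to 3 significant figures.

0.00881

With h = a·x + b·y + c and P-1 as origin, the differences give:
  205·a + (-25)·b = -0.91
  125·a + (-60)·b = -0.24
Eliminate b (×(-60) and ×(-25), subtract): -9175·a = 48.600 → a = ∂h/∂x = -0.005297
Back-substitute: b = ∂h/∂y = -0.007035.
|∇h| = √(-0.005297² + -0.007035²) = 0.008806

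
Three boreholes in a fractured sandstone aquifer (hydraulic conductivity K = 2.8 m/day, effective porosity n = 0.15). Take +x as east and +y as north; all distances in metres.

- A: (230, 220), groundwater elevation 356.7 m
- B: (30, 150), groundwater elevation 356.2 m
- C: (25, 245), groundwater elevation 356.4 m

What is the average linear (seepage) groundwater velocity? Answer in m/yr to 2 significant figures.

19 m/yr

With h = a·x + b·y + c and A as origin, the differences give:
  (-200)·a + (-70)·b = -0.5
  (-205)·a + 25·b = -0.3
Eliminate b (×25 and ×(-70), subtract): -19350·a = -33.50 → a = ∂h/∂x = +0.001731
Back-substitute: b = ∂h/∂y = +0.002196.
|∇h| = √(0.001731² + 0.002196²) = 0.002796
Seepage velocity v = K·i/n = 2.8 × 0.002796 / 0.15 = 0.05219 m/day = 19.06 m/yr.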